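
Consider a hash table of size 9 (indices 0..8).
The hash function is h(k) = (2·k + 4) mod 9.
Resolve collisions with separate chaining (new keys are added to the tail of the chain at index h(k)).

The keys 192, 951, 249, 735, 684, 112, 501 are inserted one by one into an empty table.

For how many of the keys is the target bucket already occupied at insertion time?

3

Insert 192: h=1, bucket 1 empty -> new chain.
Insert 951: h=7, bucket 7 empty -> new chain.
Insert 249: h=7, bucket 7 nonempty -> append to chain.
Insert 735: h=7, bucket 7 nonempty -> append to chain.
Insert 684: h=4, bucket 4 empty -> new chain.
Insert 112: h=3, bucket 3 empty -> new chain.
Insert 501: h=7, bucket 7 nonempty -> append to chain.
Final buckets:
0: .
1: 192
2: .
3: 112
4: 684
5: .
6: .
7: 951 -> 249 -> 735 -> 501
8: .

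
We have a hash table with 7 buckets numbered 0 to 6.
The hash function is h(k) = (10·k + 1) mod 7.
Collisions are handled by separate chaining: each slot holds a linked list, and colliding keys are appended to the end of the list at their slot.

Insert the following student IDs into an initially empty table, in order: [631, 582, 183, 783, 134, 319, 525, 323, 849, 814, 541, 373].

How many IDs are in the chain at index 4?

5

631 -> bucket 4
582 -> bucket 4 (collision)
183 -> bucket 4 (collision)
783 -> bucket 5
134 -> bucket 4 (collision)
319 -> bucket 6
525 -> bucket 1
323 -> bucket 4 (collision)
849 -> bucket 0
814 -> bucket 0 (collision)
541 -> bucket 0 (collision)
373 -> bucket 0 (collision)
Final buckets:
0: 849 -> 814 -> 541 -> 373
1: 525
2: .
3: .
4: 631 -> 582 -> 183 -> 134 -> 323
5: 783
6: 319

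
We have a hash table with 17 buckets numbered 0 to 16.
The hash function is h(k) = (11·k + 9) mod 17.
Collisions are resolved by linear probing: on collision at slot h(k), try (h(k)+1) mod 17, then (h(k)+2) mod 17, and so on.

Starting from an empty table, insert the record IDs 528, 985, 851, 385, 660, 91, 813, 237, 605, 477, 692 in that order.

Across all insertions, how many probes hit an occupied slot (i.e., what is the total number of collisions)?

528 hashes to 3; slot 3 is free -> place at 3.
985 hashes to 15; slot 15 is free -> place at 15.
851 hashes to 3; 3 taken -> place at 4.
385 hashes to 11; slot 11 is free -> place at 11.
660 hashes to 10; slot 10 is free -> place at 10.
91 hashes to 7; slot 7 is free -> place at 7.
813 hashes to 10; 10,11 taken -> place at 12.
237 hashes to 15; 15 taken -> place at 16.
605 hashes to 0; slot 0 is free -> place at 0.
477 hashes to 3; 3,4 taken -> place at 5.
692 hashes to 5; 5 taken -> place at 6.
Table: [605, —, —, 528, 851, 477, 692, 91, —, —, 660, 385, 813, —, —, 985, 237]

7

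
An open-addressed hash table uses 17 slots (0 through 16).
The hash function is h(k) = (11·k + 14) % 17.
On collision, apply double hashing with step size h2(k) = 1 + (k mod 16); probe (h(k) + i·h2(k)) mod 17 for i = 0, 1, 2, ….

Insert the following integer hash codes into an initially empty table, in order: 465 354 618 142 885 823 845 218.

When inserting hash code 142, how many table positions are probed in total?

2

Insert 465: h=12, slot 12 empty => index 12.
Insert 354: h=15, slot 15 empty => index 15.
Insert 618: h=12, h2=11, slot 12 occupied => index 6.
Insert 142: h=12, h2=15, slot 12 occupied => index 10.
Insert 885: h=8, slot 8 empty => index 8.
Insert 823: h=6, h2=8, slot 6 occupied => index 14.
Insert 845: h=10, h2=14, slot 10 occupied => index 7.
Insert 218: h=15, h2=11, slot 15 occupied => index 9.
Table: [., ., ., ., ., ., 618, 845, 885, 218, 142, ., 465, ., 823, 354, .]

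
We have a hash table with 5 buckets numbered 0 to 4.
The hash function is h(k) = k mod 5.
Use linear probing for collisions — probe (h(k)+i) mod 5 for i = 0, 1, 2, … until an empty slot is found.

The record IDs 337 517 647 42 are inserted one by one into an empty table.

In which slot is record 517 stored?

3

337: h=2 → slot 2
517: h=2, probe 2,3 → slot 3
647: h=2, probe 2,3,4 → slot 4
42: h=2, probe 2,3,4,0 → slot 0
Table: [42, ., 337, 517, 647]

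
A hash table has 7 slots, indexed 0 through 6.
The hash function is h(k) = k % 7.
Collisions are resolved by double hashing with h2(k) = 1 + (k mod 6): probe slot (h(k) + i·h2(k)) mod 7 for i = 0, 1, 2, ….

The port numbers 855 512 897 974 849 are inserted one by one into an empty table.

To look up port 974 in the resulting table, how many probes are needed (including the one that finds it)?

855 hashes to 1; slot 1 is free → place at 1.
512 hashes to 1, h2=3; 1 taken → place at 4.
897 hashes to 1, h2=4; 1 taken → place at 5.
974 hashes to 1, h2=3; 1,4 taken → place at 0.
849 hashes to 2; slot 2 is free → place at 2.
Table: [974, 855, 849, —, 512, 897, —]
Lookup 974: h=1, h2=3, probe 1,4,0 → found at 0.

3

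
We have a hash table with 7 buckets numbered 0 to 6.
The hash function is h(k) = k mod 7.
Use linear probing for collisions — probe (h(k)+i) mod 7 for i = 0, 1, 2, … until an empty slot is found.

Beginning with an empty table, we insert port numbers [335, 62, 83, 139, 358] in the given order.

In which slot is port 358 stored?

3

335: h=6 -> slot 6
62: h=6, probe 6,0 -> slot 0
83: h=6, probe 6,0,1 -> slot 1
139: h=6, probe 6,0,1,2 -> slot 2
358: h=1, probe 1,2,3 -> slot 3
Table: [62, 83, 139, 358, —, —, 335]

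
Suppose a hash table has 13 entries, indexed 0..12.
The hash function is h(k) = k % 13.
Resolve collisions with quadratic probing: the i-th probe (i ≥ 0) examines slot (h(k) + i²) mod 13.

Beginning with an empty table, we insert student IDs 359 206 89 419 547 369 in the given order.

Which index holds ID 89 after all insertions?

Insert 359: h=8, slot 8 empty -> index 8.
Insert 206: h=11, slot 11 empty -> index 11.
Insert 89: h=11, slot 11 occupied -> index 12.
Insert 419: h=3, slot 3 empty -> index 3.
Insert 547: h=1, slot 1 empty -> index 1.
Insert 369: h=5, slot 5 empty -> index 5.
Table: [_, 547, _, 419, _, 369, _, _, 359, _, _, 206, 89]

12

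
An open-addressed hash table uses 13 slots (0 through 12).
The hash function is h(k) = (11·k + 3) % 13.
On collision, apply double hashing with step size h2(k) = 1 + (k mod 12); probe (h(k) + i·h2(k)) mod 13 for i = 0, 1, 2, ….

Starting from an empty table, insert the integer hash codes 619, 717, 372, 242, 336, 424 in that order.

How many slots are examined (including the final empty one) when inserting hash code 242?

2

Insert 619: h=0, slot 0 empty -> index 0.
Insert 717: h=12, slot 12 empty -> index 12.
Insert 372: h=0, h2=1, slot 0 occupied -> index 1.
Insert 242: h=0, h2=3, slot 0 occupied -> index 3.
Insert 336: h=7, slot 7 empty -> index 7.
Insert 424: h=0, h2=5, slot 0 occupied -> index 5.
Table: [619, 372, -, 242, -, 424, -, 336, -, -, -, -, 717]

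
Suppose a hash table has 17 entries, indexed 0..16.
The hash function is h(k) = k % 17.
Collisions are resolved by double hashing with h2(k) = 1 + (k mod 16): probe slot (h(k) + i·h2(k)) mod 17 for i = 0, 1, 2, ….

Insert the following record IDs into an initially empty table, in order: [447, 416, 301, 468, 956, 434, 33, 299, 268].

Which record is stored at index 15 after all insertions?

Insert 447: h=5, slot 5 empty → index 5.
Insert 416: h=8, slot 8 empty → index 8.
Insert 301: h=12, slot 12 empty → index 12.
Insert 468: h=9, slot 9 empty → index 9.
Insert 956: h=4, slot 4 empty → index 4.
Insert 434: h=9, h2=3, slots 9,12 occupied → index 15.
Insert 33: h=16, slot 16 empty → index 16.
Insert 299: h=10, slot 10 empty → index 10.
Insert 268: h=13, slot 13 empty → index 13.
Table: [., ., ., ., 956, 447, ., ., 416, 468, 299, ., 301, 268, ., 434, 33]

434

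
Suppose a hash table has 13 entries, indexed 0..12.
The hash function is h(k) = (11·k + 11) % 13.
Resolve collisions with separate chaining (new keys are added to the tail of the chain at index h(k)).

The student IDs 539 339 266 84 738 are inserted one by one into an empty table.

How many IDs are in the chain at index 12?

Insert 539: h=12, bucket 12 empty -> new chain.
Insert 339: h=9, bucket 9 empty -> new chain.
Insert 266: h=12, bucket 12 nonempty -> append to chain.
Insert 84: h=12, bucket 12 nonempty -> append to chain.
Insert 738: h=4, bucket 4 empty -> new chain.
Final buckets:
0: .
1: .
2: .
3: .
4: 738
5: .
6: .
7: .
8: .
9: 339
10: .
11: .
12: 539 -> 266 -> 84

3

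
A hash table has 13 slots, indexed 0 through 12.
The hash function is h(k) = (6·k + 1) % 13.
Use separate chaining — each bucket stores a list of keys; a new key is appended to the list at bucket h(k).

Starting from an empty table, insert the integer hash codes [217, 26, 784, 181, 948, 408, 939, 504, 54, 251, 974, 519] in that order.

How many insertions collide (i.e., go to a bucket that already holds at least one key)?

217 -> bucket 3
26 -> bucket 1
784 -> bucket 12
181 -> bucket 8
948 -> bucket 8 (collision)
408 -> bucket 5
939 -> bucket 6
504 -> bucket 9
54 -> bucket 0
251 -> bucket 12 (collision)
974 -> bucket 8 (collision)
519 -> bucket 8 (collision)
Final buckets:
0: 54
1: 26
2: _
3: 217
4: _
5: 408
6: 939
7: _
8: 181 -> 948 -> 974 -> 519
9: 504
10: _
11: _
12: 784 -> 251

4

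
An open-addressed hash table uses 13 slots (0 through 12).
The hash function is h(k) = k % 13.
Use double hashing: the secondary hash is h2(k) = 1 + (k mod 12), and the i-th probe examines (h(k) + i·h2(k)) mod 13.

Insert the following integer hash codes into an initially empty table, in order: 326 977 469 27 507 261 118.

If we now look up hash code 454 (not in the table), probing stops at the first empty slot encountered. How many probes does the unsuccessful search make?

2

Insert 326: h=1, slot 1 empty => index 1.
Insert 977: h=2, slot 2 empty => index 2.
Insert 469: h=1, h2=2, slot 1 occupied => index 3.
Insert 27: h=1, h2=4, slot 1 occupied => index 5.
Insert 507: h=0, slot 0 empty => index 0.
Insert 261: h=1, h2=10, slot 1 occupied => index 11.
Insert 118: h=1, h2=11, slot 1 occupied => index 12.
Table: [507, 326, 977, 469, ., 27, ., ., ., ., ., 261, 118]
Lookup 454: h=12, h2=11, probe 12,10 → slot 10 empty, not found.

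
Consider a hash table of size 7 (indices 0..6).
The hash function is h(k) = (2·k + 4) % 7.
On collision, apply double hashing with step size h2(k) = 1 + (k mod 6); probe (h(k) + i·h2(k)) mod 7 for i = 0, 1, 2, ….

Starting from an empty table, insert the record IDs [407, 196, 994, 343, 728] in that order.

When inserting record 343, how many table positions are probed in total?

3

407: h=6 => slot 6
196: h=4 => slot 4
994: h=4, h2=5, probe 4,2 => slot 2
343: h=4, h2=2, probe 4,6,1 => slot 1
728: h=4, h2=3, probe 4,0 => slot 0
Table: [728, 343, 994, —, 196, —, 407]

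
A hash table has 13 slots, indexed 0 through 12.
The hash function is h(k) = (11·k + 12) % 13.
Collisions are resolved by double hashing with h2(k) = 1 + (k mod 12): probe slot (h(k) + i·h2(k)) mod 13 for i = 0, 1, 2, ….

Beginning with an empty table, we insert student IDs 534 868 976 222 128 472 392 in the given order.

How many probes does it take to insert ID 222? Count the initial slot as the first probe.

Insert 534: h=10, slot 10 empty -> index 10.
Insert 868: h=5, slot 5 empty -> index 5.
Insert 976: h=10, h2=5, slot 10 occupied -> index 2.
Insert 222: h=10, h2=7, slot 10 occupied -> index 4.
Insert 128: h=3, slot 3 empty -> index 3.
Insert 472: h=4, h2=5, slot 4 occupied -> index 9.
Insert 392: h=8, slot 8 empty -> index 8.
Table: [-, -, 976, 128, 222, 868, -, -, 392, 472, 534, -, -]

2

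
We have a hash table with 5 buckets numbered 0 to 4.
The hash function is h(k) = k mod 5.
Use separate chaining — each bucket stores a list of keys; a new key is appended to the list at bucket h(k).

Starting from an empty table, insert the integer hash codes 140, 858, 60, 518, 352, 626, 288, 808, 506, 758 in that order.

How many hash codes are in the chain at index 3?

5

140 -> bucket 0
858 -> bucket 3
60 -> bucket 0 (collision)
518 -> bucket 3 (collision)
352 -> bucket 2
626 -> bucket 1
288 -> bucket 3 (collision)
808 -> bucket 3 (collision)
506 -> bucket 1 (collision)
758 -> bucket 3 (collision)
Final buckets:
0: 140 -> 60
1: 626 -> 506
2: 352
3: 858 -> 518 -> 288 -> 808 -> 758
4: .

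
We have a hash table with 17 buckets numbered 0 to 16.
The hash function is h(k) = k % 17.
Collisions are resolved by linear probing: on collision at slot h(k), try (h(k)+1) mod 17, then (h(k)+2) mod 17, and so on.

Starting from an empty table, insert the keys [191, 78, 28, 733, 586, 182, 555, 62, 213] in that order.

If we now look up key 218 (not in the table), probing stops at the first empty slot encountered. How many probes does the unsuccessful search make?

2

191 hashes to 4; slot 4 is free => place at 4.
78 hashes to 10; slot 10 is free => place at 10.
28 hashes to 11; slot 11 is free => place at 11.
733 hashes to 2; slot 2 is free => place at 2.
586 hashes to 8; slot 8 is free => place at 8.
182 hashes to 12; slot 12 is free => place at 12.
555 hashes to 11; 11,12 taken => place at 13.
62 hashes to 11; 11,12,13 taken => place at 14.
213 hashes to 9; slot 9 is free => place at 9.
Table: [∅, ∅, 733, ∅, 191, ∅, ∅, ∅, 586, 213, 78, 28, 182, 555, 62, ∅, ∅]
Lookup 218: h=14, probe 14,15 → slot 15 empty, not found.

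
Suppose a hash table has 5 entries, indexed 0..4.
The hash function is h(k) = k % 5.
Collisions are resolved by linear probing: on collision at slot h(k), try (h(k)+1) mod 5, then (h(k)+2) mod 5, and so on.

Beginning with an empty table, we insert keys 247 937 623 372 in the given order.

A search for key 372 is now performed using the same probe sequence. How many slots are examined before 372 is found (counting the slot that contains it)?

4

247: h=2 -> slot 2
937: h=2, probe 2,3 -> slot 3
623: h=3, probe 3,4 -> slot 4
372: h=2, probe 2,3,4,0 -> slot 0
Table: [372, -, 247, 937, 623]
Lookup 372: h=2, probe 2,3,4,0 → found at 0.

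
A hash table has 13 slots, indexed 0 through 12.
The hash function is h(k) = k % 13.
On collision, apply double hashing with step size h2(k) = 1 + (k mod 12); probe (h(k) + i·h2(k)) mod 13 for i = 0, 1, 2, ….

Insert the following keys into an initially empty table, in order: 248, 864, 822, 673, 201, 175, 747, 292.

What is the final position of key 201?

Insert 248: h=1, slot 1 empty => index 1.
Insert 864: h=6, slot 6 empty => index 6.
Insert 822: h=3, slot 3 empty => index 3.
Insert 673: h=10, slot 10 empty => index 10.
Insert 201: h=6, h2=10, slots 6,3 occupied => index 0.
Insert 175: h=6, h2=8, slots 6,1 occupied => index 9.
Insert 747: h=6, h2=4, slots 6,10,1 occupied => index 5.
Insert 292: h=6, h2=5, slot 6 occupied => index 11.
Table: [201, 248, —, 822, —, 747, 864, —, —, 175, 673, 292, —]

0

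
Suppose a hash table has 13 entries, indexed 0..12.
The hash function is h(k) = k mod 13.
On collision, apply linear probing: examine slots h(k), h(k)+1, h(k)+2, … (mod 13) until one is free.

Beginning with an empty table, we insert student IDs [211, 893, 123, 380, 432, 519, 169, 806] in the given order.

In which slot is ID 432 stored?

5

211 hashes to 3; slot 3 is free => place at 3.
893 hashes to 9; slot 9 is free => place at 9.
123 hashes to 6; slot 6 is free => place at 6.
380 hashes to 3; 3 taken => place at 4.
432 hashes to 3; 3,4 taken => place at 5.
519 hashes to 12; slot 12 is free => place at 12.
169 hashes to 0; slot 0 is free => place at 0.
806 hashes to 0; 0 taken => place at 1.
Table: [169, 806, ., 211, 380, 432, 123, ., ., 893, ., ., 519]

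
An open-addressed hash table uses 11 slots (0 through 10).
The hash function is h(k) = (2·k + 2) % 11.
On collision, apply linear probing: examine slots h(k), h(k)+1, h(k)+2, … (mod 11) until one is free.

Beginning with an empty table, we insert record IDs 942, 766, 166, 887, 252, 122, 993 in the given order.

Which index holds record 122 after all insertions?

8

942 hashes to 5; slot 5 is free => place at 5.
766 hashes to 5; 5 taken => place at 6.
166 hashes to 4; slot 4 is free => place at 4.
887 hashes to 5; 5,6 taken => place at 7.
252 hashes to 0; slot 0 is free => place at 0.
122 hashes to 4; 4,5,6,7 taken => place at 8.
993 hashes to 8; 8 taken => place at 9.
Table: [252, -, -, -, 166, 942, 766, 887, 122, 993, -]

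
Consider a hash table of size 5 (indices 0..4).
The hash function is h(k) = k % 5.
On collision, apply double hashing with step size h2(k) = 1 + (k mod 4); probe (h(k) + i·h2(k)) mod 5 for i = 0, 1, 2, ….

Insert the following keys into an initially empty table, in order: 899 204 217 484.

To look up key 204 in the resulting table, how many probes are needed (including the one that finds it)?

899: h=4 -> slot 4
204: h=4, h2=1, probe 4,0 -> slot 0
217: h=2 -> slot 2
484: h=4, h2=1, probe 4,0,1 -> slot 1
Table: [204, 484, 217, _, 899]
Lookup 204: h=4, h2=1, probe 4,0 → found at 0.

2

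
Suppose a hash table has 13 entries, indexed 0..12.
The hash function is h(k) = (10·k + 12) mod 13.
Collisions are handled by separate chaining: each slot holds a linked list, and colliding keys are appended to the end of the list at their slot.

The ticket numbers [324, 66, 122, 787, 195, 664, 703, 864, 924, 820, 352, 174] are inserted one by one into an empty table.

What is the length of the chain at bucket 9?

6

Insert 324: h=2, bucket 2 empty -> new chain.
Insert 66: h=9, bucket 9 empty -> new chain.
Insert 122: h=10, bucket 10 empty -> new chain.
Insert 787: h=4, bucket 4 empty -> new chain.
Insert 195: h=12, bucket 12 empty -> new chain.
Insert 664: h=9, bucket 9 nonempty -> append to chain.
Insert 703: h=9, bucket 9 nonempty -> append to chain.
Insert 864: h=7, bucket 7 empty -> new chain.
Insert 924: h=9, bucket 9 nonempty -> append to chain.
Insert 820: h=9, bucket 9 nonempty -> append to chain.
Insert 352: h=9, bucket 9 nonempty -> append to chain.
Insert 174: h=10, bucket 10 nonempty -> append to chain.
Final buckets:
0: ∅
1: ∅
2: 324
3: ∅
4: 787
5: ∅
6: ∅
7: 864
8: ∅
9: 66 -> 664 -> 703 -> 924 -> 820 -> 352
10: 122 -> 174
11: ∅
12: 195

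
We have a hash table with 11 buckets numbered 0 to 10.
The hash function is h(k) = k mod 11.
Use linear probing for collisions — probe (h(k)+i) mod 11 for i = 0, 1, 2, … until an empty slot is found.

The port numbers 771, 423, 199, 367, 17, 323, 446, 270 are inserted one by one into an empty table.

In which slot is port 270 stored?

9

771 hashes to 1; slot 1 is free => place at 1.
423 hashes to 5; slot 5 is free => place at 5.
199 hashes to 1; 1 taken => place at 2.
367 hashes to 4; slot 4 is free => place at 4.
17 hashes to 6; slot 6 is free => place at 6.
323 hashes to 4; 4,5,6 taken => place at 7.
446 hashes to 6; 6,7 taken => place at 8.
270 hashes to 6; 6,7,8 taken => place at 9.
Table: [—, 771, 199, —, 367, 423, 17, 323, 446, 270, —]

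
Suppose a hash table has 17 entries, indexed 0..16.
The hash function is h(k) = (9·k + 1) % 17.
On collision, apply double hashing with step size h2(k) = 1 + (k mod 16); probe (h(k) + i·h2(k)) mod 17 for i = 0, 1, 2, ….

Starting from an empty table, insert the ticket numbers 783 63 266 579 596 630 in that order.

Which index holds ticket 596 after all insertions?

3

783: h=10 => slot 10
63: h=7 => slot 7
266: h=15 => slot 15
579: h=10, h2=4, probe 10,14 => slot 14
596: h=10, h2=5, probe 10,15,3 => slot 3
630: h=10, h2=7, probe 10,0 => slot 0
Table: [630, ., ., 596, ., ., ., 63, ., ., 783, ., ., ., 579, 266, .]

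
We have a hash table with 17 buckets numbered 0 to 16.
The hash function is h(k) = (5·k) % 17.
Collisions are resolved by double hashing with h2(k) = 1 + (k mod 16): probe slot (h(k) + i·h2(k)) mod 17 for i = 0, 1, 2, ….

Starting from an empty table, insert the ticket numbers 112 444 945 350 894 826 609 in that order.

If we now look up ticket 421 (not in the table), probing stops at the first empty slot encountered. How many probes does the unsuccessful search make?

112 hashes to 16; slot 16 is free → place at 16.
444 hashes to 10; slot 10 is free → place at 10.
945 hashes to 16, h2=2; 16 taken → place at 1.
350 hashes to 16, h2=15; 16 taken → place at 14.
894 hashes to 16, h2=15; 16,14 taken → place at 12.
826 hashes to 16, h2=11; 16,10 taken → place at 4.
609 hashes to 2; slot 2 is free → place at 2.
Table: [∅, 945, 609, ∅, 826, ∅, ∅, ∅, ∅, ∅, 444, ∅, 894, ∅, 350, ∅, 112]
Lookup 421: h=14, h2=6, probe 14,3 → slot 3 empty, not found.

2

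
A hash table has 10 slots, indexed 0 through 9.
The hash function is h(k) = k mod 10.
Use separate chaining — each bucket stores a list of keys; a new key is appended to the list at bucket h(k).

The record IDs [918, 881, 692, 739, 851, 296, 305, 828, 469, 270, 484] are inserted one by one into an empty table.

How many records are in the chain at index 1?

Insert 918: h=8, bucket 8 empty → new chain.
Insert 881: h=1, bucket 1 empty → new chain.
Insert 692: h=2, bucket 2 empty → new chain.
Insert 739: h=9, bucket 9 empty → new chain.
Insert 851: h=1, bucket 1 nonempty → append to chain.
Insert 296: h=6, bucket 6 empty → new chain.
Insert 305: h=5, bucket 5 empty → new chain.
Insert 828: h=8, bucket 8 nonempty → append to chain.
Insert 469: h=9, bucket 9 nonempty → append to chain.
Insert 270: h=0, bucket 0 empty → new chain.
Insert 484: h=4, bucket 4 empty → new chain.
Final buckets:
0: 270
1: 881 -> 851
2: 692
3: .
4: 484
5: 305
6: 296
7: .
8: 918 -> 828
9: 739 -> 469

2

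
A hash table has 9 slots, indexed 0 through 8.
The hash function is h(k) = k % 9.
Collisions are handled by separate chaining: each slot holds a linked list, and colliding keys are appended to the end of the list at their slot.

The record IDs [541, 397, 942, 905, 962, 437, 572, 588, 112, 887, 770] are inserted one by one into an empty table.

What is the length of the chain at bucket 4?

Insert 541: h=1, bucket 1 empty -> new chain.
Insert 397: h=1, bucket 1 nonempty -> append to chain.
Insert 942: h=6, bucket 6 empty -> new chain.
Insert 905: h=5, bucket 5 empty -> new chain.
Insert 962: h=8, bucket 8 empty -> new chain.
Insert 437: h=5, bucket 5 nonempty -> append to chain.
Insert 572: h=5, bucket 5 nonempty -> append to chain.
Insert 588: h=3, bucket 3 empty -> new chain.
Insert 112: h=4, bucket 4 empty -> new chain.
Insert 887: h=5, bucket 5 nonempty -> append to chain.
Insert 770: h=5, bucket 5 nonempty -> append to chain.
Final buckets:
0: _
1: 541 -> 397
2: _
3: 588
4: 112
5: 905 -> 437 -> 572 -> 887 -> 770
6: 942
7: _
8: 962

1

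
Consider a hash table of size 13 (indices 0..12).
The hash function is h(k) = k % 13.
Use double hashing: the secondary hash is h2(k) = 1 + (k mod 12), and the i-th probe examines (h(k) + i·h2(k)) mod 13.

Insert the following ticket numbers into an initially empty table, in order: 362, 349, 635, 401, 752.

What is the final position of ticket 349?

0

362: h=11 => slot 11
349: h=11, h2=2, probe 11,0 => slot 0
635: h=11, h2=12, probe 11,10 => slot 10
401: h=11, h2=6, probe 11,4 => slot 4
752: h=11, h2=9, probe 11,7 => slot 7
Table: [349, ., ., ., 401, ., ., 752, ., ., 635, 362, .]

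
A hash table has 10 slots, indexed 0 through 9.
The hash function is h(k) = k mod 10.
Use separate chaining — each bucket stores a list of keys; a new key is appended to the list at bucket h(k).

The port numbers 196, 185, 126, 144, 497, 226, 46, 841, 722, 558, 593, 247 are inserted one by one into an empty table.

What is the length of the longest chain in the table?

196 -> bucket 6
185 -> bucket 5
126 -> bucket 6 (collision)
144 -> bucket 4
497 -> bucket 7
226 -> bucket 6 (collision)
46 -> bucket 6 (collision)
841 -> bucket 1
722 -> bucket 2
558 -> bucket 8
593 -> bucket 3
247 -> bucket 7 (collision)
Final buckets:
0: ∅
1: 841
2: 722
3: 593
4: 144
5: 185
6: 196 -> 126 -> 226 -> 46
7: 497 -> 247
8: 558
9: ∅

4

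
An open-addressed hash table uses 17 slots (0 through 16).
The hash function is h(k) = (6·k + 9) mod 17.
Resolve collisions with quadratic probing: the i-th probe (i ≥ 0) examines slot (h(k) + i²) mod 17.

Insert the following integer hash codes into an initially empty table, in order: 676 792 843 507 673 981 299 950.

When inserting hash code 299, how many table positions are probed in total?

676: h=2 → slot 2
792: h=1 → slot 1
843: h=1, probe 1,2,5 → slot 5
507: h=8 → slot 8
673: h=1, probe 1,2,5,10 → slot 10
981: h=13 → slot 13
299: h=1, probe 1,2,5,10,0 → slot 0
950: h=14 → slot 14
Table: [299, 792, 676, -, -, 843, -, -, 507, -, 673, -, -, 981, 950, -, -]

5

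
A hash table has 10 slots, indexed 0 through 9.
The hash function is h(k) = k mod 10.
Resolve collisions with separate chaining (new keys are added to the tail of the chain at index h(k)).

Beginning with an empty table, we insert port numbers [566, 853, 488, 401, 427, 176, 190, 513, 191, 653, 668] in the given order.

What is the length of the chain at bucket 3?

3

566 -> bucket 6
853 -> bucket 3
488 -> bucket 8
401 -> bucket 1
427 -> bucket 7
176 -> bucket 6 (collision)
190 -> bucket 0
513 -> bucket 3 (collision)
191 -> bucket 1 (collision)
653 -> bucket 3 (collision)
668 -> bucket 8 (collision)
Final buckets:
0: 190
1: 401 -> 191
2: _
3: 853 -> 513 -> 653
4: _
5: _
6: 566 -> 176
7: 427
8: 488 -> 668
9: _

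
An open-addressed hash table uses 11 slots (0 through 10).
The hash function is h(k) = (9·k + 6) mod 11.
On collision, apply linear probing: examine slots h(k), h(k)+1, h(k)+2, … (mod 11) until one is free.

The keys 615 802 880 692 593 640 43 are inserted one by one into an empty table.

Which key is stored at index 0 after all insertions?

593

615: h=8 → slot 8
802: h=8, probe 8,9 → slot 9
880: h=6 → slot 6
692: h=8, probe 8,9,10 → slot 10
593: h=8, probe 8,9,10,0 → slot 0
640: h=2 → slot 2
43: h=8, probe 8,9,10,0,1 → slot 1
Table: [593, 43, 640, —, —, —, 880, —, 615, 802, 692]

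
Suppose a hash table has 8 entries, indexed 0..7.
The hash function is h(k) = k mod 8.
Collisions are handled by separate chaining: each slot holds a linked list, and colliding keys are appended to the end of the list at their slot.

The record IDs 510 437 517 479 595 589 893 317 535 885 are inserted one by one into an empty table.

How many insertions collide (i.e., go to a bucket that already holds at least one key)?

6

Insert 510: h=6, bucket 6 empty -> new chain.
Insert 437: h=5, bucket 5 empty -> new chain.
Insert 517: h=5, bucket 5 nonempty -> append to chain.
Insert 479: h=7, bucket 7 empty -> new chain.
Insert 595: h=3, bucket 3 empty -> new chain.
Insert 589: h=5, bucket 5 nonempty -> append to chain.
Insert 893: h=5, bucket 5 nonempty -> append to chain.
Insert 317: h=5, bucket 5 nonempty -> append to chain.
Insert 535: h=7, bucket 7 nonempty -> append to chain.
Insert 885: h=5, bucket 5 nonempty -> append to chain.
Final buckets:
0: ∅
1: ∅
2: ∅
3: 595
4: ∅
5: 437 -> 517 -> 589 -> 893 -> 317 -> 885
6: 510
7: 479 -> 535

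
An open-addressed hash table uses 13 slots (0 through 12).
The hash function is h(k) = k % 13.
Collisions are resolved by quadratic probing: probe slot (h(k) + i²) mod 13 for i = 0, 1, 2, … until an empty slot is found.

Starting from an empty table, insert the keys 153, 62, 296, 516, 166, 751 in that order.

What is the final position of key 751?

0

Insert 153: h=10, slot 10 empty → index 10.
Insert 62: h=10, slot 10 occupied → index 11.
Insert 296: h=10, slots 10,11 occupied → index 1.
Insert 516: h=9, slot 9 empty → index 9.
Insert 166: h=10, slots 10,11,1 occupied → index 6.
Insert 751: h=10, slots 10,11,1,6 occupied → index 0.
Table: [751, 296, ∅, ∅, ∅, ∅, 166, ∅, ∅, 516, 153, 62, ∅]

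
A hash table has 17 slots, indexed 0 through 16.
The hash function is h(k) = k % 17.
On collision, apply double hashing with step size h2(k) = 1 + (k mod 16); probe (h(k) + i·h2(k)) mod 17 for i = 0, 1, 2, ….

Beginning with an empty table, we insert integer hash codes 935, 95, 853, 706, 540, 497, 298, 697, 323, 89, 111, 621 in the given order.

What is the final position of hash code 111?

5

Insert 935: h=0, slot 0 empty → index 0.
Insert 95: h=10, slot 10 empty → index 10.
Insert 853: h=3, slot 3 empty → index 3.
Insert 706: h=9, slot 9 empty → index 9.
Insert 540: h=13, slot 13 empty → index 13.
Insert 497: h=4, slot 4 empty → index 4.
Insert 298: h=9, h2=11, slots 9,3 occupied → index 14.
Insert 697: h=0, h2=10, slots 0,10,3,13 occupied → index 6.
Insert 323: h=0, h2=4, slots 0,4 occupied → index 8.
Insert 89: h=4, h2=10, slots 4,14 occupied → index 7.
Insert 111: h=9, h2=16, slots 9,8,7,6 occupied → index 5.
Insert 621: h=9, h2=14, slots 9,6,3,0,14 occupied → index 11.
Table: [935, _, _, 853, 497, 111, 697, 89, 323, 706, 95, 621, _, 540, 298, _, _]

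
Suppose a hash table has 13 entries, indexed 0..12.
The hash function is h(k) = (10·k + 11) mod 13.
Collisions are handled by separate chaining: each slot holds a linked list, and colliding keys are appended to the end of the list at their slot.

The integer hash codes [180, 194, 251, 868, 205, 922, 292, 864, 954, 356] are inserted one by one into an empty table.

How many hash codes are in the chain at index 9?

2

Insert 180: h=4, bucket 4 empty → new chain.
Insert 194: h=1, bucket 1 empty → new chain.
Insert 251: h=12, bucket 12 empty → new chain.
Insert 868: h=7, bucket 7 empty → new chain.
Insert 205: h=7, bucket 7 nonempty → append to chain.
Insert 922: h=1, bucket 1 nonempty → append to chain.
Insert 292: h=6, bucket 6 empty → new chain.
Insert 864: h=6, bucket 6 nonempty → append to chain.
Insert 954: h=9, bucket 9 empty → new chain.
Insert 356: h=9, bucket 9 nonempty → append to chain.
Final buckets:
0: .
1: 194 -> 922
2: .
3: .
4: 180
5: .
6: 292 -> 864
7: 868 -> 205
8: .
9: 954 -> 356
10: .
11: .
12: 251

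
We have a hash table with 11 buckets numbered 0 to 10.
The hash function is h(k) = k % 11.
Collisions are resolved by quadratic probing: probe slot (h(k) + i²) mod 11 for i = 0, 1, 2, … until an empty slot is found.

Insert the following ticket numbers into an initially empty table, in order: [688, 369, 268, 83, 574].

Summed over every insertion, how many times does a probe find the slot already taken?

3

688: h=6 => slot 6
369: h=6, probe 6,7 => slot 7
268: h=4 => slot 4
83: h=6, probe 6,7,10 => slot 10
574: h=2 => slot 2
Table: [., ., 574, ., 268, ., 688, 369, ., ., 83]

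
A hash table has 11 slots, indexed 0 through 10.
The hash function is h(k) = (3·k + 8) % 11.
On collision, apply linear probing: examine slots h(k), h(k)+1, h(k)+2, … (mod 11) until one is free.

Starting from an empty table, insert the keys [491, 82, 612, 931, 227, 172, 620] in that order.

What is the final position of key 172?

0

491: h=7 → slot 7
82: h=1 → slot 1
612: h=7, probe 7,8 → slot 8
931: h=7, probe 7,8,9 → slot 9
227: h=7, probe 7,8,9,10 → slot 10
172: h=7, probe 7,8,9,10,0 → slot 0
620: h=9, probe 9,10,0,1,2 → slot 2
Table: [172, 82, 620, -, -, -, -, 491, 612, 931, 227]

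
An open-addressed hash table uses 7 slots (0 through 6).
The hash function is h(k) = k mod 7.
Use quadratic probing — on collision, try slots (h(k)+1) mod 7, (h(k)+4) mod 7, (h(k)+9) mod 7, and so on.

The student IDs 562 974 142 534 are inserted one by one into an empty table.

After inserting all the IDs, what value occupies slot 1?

974

Insert 562: h=2, slot 2 empty → index 2.
Insert 974: h=1, slot 1 empty → index 1.
Insert 142: h=2, slot 2 occupied → index 3.
Insert 534: h=2, slots 2,3 occupied → index 6.
Table: [-, 974, 562, 142, -, -, 534]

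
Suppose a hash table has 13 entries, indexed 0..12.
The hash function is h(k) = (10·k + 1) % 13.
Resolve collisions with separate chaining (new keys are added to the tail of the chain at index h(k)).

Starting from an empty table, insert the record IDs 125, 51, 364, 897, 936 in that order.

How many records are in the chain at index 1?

125 -> bucket 3
51 -> bucket 4
364 -> bucket 1
897 -> bucket 1 (collision)
936 -> bucket 1 (collision)
Final buckets:
0: ∅
1: 364 -> 897 -> 936
2: ∅
3: 125
4: 51
5: ∅
6: ∅
7: ∅
8: ∅
9: ∅
10: ∅
11: ∅
12: ∅

3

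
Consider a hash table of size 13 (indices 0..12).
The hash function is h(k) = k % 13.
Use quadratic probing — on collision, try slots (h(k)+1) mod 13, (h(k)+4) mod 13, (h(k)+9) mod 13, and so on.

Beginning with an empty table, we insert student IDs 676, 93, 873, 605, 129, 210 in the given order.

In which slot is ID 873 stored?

Insert 676: h=0, slot 0 empty → index 0.
Insert 93: h=2, slot 2 empty → index 2.
Insert 873: h=2, slot 2 occupied → index 3.
Insert 605: h=7, slot 7 empty → index 7.
Insert 129: h=12, slot 12 empty → index 12.
Insert 210: h=2, slots 2,3 occupied → index 6.
Table: [676, _, 93, 873, _, _, 210, 605, _, _, _, _, 129]

3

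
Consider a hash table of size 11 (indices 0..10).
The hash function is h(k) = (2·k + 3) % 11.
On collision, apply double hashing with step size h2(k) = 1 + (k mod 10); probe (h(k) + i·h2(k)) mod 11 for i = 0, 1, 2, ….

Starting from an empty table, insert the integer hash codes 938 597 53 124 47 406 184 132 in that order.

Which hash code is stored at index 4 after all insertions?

132

938 hashes to 9; slot 9 is free -> place at 9.
597 hashes to 9, h2=8; 9 taken -> place at 6.
53 hashes to 10; slot 10 is free -> place at 10.
124 hashes to 9, h2=5; 9 taken -> place at 3.
47 hashes to 9, h2=8; 9,6,3 taken -> place at 0.
406 hashes to 1; slot 1 is free -> place at 1.
184 hashes to 8; slot 8 is free -> place at 8.
132 hashes to 3, h2=3; 3,6,9,1 taken -> place at 4.
Table: [47, 406, ., 124, 132, ., 597, ., 184, 938, 53]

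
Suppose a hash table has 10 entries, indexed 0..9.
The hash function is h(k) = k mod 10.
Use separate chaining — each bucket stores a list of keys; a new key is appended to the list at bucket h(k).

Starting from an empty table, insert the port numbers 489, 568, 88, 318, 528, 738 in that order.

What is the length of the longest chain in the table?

5

Insert 489: h=9, bucket 9 empty → new chain.
Insert 568: h=8, bucket 8 empty → new chain.
Insert 88: h=8, bucket 8 nonempty → append to chain.
Insert 318: h=8, bucket 8 nonempty → append to chain.
Insert 528: h=8, bucket 8 nonempty → append to chain.
Insert 738: h=8, bucket 8 nonempty → append to chain.
Final buckets:
0: —
1: —
2: —
3: —
4: —
5: —
6: —
7: —
8: 568 -> 88 -> 318 -> 528 -> 738
9: 489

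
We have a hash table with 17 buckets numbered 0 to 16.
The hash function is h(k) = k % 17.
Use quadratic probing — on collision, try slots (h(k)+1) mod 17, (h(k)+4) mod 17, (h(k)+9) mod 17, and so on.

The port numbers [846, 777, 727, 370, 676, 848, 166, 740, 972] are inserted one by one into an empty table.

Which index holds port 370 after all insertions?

0

846 hashes to 13; slot 13 is free → place at 13.
777 hashes to 12; slot 12 is free → place at 12.
727 hashes to 13; 13 taken → place at 14.
370 hashes to 13; 13,14 taken → place at 0.
676 hashes to 13; 13,14,0 taken → place at 5.
848 hashes to 15; slot 15 is free → place at 15.
166 hashes to 13; 13,14,0,5,12 taken → place at 4.
740 hashes to 9; slot 9 is free → place at 9.
972 hashes to 3; slot 3 is free → place at 3.
Table: [370, —, —, 972, 166, 676, —, —, —, 740, —, —, 777, 846, 727, 848, —]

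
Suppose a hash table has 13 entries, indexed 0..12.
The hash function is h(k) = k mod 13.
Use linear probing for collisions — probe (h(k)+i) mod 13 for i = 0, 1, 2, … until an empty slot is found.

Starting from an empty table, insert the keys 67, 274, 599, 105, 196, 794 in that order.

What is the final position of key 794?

67: h=2 -> slot 2
274: h=1 -> slot 1
599: h=1, probe 1,2,3 -> slot 3
105: h=1, probe 1,2,3,4 -> slot 4
196: h=1, probe 1,2,3,4,5 -> slot 5
794: h=1, probe 1,2,3,4,5,6 -> slot 6
Table: [∅, 274, 67, 599, 105, 196, 794, ∅, ∅, ∅, ∅, ∅, ∅]

6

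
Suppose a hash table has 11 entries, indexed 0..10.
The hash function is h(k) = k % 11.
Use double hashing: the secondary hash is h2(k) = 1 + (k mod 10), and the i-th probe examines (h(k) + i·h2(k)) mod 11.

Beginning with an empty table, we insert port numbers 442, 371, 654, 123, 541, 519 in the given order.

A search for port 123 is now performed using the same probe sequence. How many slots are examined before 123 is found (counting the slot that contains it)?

2

442 hashes to 2; slot 2 is free → place at 2.
371 hashes to 8; slot 8 is free → place at 8.
654 hashes to 5; slot 5 is free → place at 5.
123 hashes to 2, h2=4; 2 taken → place at 6.
541 hashes to 2, h2=2; 2 taken → place at 4.
519 hashes to 2, h2=10; 2 taken → place at 1.
Table: [—, 519, 442, —, 541, 654, 123, —, 371, —, —]
Lookup 123: h=2, h2=4, probe 2,6 → found at 6.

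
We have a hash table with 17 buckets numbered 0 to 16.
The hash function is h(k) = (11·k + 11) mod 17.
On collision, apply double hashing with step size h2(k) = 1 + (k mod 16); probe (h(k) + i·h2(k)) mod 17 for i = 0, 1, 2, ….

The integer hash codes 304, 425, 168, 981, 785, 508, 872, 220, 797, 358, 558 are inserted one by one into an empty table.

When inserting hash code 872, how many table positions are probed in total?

304: h=6 → slot 6
425: h=11 → slot 11
168: h=6, h2=9, probe 6,15 → slot 15
981: h=7 → slot 7
785: h=10 → slot 10
508: h=6, h2=13, probe 6,2 → slot 2
872: h=15, h2=9, probe 15,7,16 → slot 16
220: h=0 → slot 0
797: h=6, h2=14, probe 6,3 → slot 3
358: h=5 → slot 5
558: h=12 → slot 12
Table: [220, ∅, 508, 797, ∅, 358, 304, 981, ∅, ∅, 785, 425, 558, ∅, ∅, 168, 872]

3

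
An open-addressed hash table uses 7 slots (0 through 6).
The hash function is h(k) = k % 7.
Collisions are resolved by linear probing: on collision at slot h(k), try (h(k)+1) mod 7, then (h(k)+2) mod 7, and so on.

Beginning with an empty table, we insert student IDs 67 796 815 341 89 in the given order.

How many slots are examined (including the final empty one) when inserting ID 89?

3

67: h=4 => slot 4
796: h=5 => slot 5
815: h=3 => slot 3
341: h=5, probe 5,6 => slot 6
89: h=5, probe 5,6,0 => slot 0
Table: [89, ., ., 815, 67, 796, 341]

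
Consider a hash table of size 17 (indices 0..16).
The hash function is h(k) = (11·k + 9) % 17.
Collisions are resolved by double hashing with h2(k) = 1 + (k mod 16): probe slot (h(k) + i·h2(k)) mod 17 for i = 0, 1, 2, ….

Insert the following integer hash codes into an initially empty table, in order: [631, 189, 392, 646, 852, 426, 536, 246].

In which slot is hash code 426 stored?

631 hashes to 14; slot 14 is free -> place at 14.
189 hashes to 14, h2=14; 14 taken -> place at 11.
392 hashes to 3; slot 3 is free -> place at 3.
646 hashes to 9; slot 9 is free -> place at 9.
852 hashes to 14, h2=5; 14 taken -> place at 2.
426 hashes to 3, h2=11; 3,14 taken -> place at 8.
536 hashes to 6; slot 6 is free -> place at 6.
246 hashes to 12; slot 12 is free -> place at 12.
Table: [., ., 852, 392, ., ., 536, ., 426, 646, ., 189, 246, ., 631, ., .]

8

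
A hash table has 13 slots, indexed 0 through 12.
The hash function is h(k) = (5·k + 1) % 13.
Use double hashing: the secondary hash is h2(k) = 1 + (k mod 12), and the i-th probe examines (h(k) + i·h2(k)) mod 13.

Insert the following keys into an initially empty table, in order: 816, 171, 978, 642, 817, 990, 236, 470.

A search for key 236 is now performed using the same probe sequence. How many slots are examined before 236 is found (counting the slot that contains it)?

2

Insert 816: h=12, slot 12 empty -> index 12.
Insert 171: h=11, slot 11 empty -> index 11.
Insert 978: h=3, slot 3 empty -> index 3.
Insert 642: h=0, slot 0 empty -> index 0.
Insert 817: h=4, slot 4 empty -> index 4.
Insert 990: h=11, h2=7, slot 11 occupied -> index 5.
Insert 236: h=11, h2=9, slot 11 occupied -> index 7.
Insert 470: h=11, h2=3, slot 11 occupied -> index 1.
Table: [642, 470, _, 978, 817, 990, _, 236, _, _, _, 171, 816]
Lookup 236: h=11, h2=9, probe 11,7 → found at 7.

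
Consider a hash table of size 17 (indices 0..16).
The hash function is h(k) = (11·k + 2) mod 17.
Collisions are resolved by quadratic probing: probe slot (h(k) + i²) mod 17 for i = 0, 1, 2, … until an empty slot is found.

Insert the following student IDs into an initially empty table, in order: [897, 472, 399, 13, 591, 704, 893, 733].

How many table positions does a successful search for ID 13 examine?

897: h=9 => slot 9
472: h=9, probe 9,10 => slot 10
399: h=5 => slot 5
13: h=9, probe 9,10,13 => slot 13
591: h=9, probe 9,10,13,1 => slot 1
704: h=11 => slot 11
893: h=16 => slot 16
733: h=7 => slot 7
Table: [-, 591, -, -, -, 399, -, 733, -, 897, 472, 704, -, 13, -, -, 893]
Lookup 13: h=9, probe 9,10,13 → found at 13.

3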